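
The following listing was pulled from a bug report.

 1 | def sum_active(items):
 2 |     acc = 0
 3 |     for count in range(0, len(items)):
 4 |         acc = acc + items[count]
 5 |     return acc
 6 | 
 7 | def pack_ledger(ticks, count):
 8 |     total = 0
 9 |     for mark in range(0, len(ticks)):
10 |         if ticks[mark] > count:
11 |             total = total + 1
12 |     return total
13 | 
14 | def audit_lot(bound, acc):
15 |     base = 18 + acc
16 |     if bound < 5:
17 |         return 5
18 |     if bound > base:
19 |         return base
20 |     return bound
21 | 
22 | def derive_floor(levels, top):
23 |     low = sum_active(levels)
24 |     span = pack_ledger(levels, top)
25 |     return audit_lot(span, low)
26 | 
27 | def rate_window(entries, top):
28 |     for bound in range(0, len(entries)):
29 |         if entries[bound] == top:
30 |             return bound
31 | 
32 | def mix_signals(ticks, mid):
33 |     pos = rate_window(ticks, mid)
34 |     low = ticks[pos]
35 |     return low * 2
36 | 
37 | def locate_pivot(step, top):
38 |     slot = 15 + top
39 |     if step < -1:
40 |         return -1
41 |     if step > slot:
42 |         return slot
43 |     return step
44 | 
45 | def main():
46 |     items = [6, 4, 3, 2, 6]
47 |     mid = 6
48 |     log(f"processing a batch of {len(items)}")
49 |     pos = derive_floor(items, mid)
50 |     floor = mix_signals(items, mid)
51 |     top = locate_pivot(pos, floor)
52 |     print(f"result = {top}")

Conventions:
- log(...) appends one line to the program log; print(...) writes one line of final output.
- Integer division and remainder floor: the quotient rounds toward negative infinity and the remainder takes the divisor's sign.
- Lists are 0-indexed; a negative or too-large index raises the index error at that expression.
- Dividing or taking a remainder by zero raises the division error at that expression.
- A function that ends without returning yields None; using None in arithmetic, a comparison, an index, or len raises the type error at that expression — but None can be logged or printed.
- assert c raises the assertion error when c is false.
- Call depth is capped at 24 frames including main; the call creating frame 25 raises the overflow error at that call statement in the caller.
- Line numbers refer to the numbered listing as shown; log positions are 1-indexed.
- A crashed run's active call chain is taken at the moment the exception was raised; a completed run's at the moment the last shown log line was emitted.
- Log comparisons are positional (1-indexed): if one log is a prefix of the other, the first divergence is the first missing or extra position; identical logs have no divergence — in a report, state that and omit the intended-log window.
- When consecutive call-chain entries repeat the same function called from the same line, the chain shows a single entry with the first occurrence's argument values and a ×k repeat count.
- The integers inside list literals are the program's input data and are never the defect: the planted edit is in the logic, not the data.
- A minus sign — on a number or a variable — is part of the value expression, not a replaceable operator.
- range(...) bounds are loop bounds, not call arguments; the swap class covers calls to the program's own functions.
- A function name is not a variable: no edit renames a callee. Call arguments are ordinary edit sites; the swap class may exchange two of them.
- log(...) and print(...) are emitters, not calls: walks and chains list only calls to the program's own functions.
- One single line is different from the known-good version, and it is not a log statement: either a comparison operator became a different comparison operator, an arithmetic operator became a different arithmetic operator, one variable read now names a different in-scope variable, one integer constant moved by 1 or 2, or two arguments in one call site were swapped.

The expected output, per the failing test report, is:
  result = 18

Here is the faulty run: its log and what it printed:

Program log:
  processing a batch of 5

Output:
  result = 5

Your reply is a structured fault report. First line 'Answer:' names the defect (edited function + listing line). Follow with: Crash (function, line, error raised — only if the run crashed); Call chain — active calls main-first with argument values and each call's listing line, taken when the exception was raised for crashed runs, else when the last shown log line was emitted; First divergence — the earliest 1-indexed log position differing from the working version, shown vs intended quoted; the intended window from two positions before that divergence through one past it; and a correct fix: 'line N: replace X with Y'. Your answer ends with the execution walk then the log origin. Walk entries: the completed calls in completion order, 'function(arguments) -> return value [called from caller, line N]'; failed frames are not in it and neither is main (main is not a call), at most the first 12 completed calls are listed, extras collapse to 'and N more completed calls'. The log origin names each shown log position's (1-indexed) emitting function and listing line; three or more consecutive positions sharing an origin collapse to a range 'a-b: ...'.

Answer: the defect is in derive_floor at line 25.
Key fact: The two runs log identically and part ways only at the printed values.
Call chain: main.
First divergence: none; the two logs match at every position.
Execution walk:
  sum_active([6, 4, 3, 2, 6]) -> 21  [called from derive_floor, line 23]
  pack_ledger([6, 4, 3, 2, 6], 6) -> 0  [called from derive_floor, line 24]
  audit_lot(0, 21) -> 5  [called from derive_floor, line 25]
  derive_floor([6, 4, 3, 2, 6], 6) -> 5  [called from main, line 49]
  rate_window([6, 4, 3, 2, 6], 6) -> 0  [called from mix_signals, line 33]
  mix_signals([6, 4, 3, 2, 6], 6) -> 12  [called from main, line 50]
  locate_pivot(5, 12) -> 5  [called from main, line 51]
Origin of each log line:
  1: from main, line 48
A correct fix: line 25: replace `audit_lot(span, low)` with `audit_lot(low, span)`.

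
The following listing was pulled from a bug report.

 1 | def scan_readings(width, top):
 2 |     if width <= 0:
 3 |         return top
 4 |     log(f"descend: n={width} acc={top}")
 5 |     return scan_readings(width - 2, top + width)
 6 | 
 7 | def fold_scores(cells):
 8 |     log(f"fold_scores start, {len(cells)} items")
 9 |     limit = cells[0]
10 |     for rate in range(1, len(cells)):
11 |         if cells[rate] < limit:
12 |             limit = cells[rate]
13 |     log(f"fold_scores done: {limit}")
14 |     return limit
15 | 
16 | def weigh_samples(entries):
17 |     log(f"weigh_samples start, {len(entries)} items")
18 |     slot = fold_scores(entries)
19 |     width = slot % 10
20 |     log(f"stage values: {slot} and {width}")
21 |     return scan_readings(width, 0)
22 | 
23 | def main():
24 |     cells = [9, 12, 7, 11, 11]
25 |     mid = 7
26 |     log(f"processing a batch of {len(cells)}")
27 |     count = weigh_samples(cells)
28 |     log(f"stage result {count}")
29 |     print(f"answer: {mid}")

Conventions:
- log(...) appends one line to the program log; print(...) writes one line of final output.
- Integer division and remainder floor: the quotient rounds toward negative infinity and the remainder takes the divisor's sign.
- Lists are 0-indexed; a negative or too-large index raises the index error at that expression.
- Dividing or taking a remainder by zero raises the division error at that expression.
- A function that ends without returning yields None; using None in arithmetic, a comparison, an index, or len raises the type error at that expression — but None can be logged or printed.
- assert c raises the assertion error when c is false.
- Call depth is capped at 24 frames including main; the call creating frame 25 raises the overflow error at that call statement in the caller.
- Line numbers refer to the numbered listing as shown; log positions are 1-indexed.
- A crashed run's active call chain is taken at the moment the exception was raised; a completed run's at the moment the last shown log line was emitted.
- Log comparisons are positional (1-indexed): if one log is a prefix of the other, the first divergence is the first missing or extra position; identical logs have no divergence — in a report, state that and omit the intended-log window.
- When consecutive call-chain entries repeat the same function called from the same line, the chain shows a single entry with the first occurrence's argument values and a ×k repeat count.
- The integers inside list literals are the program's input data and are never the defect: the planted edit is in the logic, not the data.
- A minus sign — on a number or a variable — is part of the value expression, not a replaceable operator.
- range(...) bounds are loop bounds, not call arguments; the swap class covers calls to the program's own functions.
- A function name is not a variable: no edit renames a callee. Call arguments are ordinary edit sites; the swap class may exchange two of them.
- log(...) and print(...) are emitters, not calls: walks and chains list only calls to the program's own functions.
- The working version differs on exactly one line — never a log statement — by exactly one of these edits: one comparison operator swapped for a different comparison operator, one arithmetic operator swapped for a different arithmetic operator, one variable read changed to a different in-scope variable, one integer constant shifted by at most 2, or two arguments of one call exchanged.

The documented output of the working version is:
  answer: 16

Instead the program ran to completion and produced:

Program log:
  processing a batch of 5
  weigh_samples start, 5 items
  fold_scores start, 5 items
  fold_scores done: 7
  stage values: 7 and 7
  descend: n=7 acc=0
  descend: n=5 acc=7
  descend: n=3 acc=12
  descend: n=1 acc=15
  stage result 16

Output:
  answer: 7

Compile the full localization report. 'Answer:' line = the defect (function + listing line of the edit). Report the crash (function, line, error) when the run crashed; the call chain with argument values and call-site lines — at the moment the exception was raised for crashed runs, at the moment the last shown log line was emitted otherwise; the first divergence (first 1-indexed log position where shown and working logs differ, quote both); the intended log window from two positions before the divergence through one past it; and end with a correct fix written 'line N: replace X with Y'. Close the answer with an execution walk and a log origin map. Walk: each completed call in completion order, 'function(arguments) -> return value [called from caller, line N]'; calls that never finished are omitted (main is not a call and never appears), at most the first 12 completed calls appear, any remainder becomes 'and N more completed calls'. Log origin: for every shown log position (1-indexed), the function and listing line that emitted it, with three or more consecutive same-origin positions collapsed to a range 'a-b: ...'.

Answer: the defect is in main at line 29.
Key observation: Nothing in the log betrays the bug — only the output does.
Call chain: main.
First divergence: none (the log streams are identical).
Execution walk:
  fold_scores([9, 12, 7, 11, 11]) -> 7  [called from weigh_samples, line 18]
  scan_readings(-1, 16) -> 16  [called from scan_readings, line 5]
  scan_readings(1, 15) -> 16  [called from scan_readings, line 5]
  scan_readings(3, 12) -> 16  [called from scan_readings, line 5]
  scan_readings(5, 7) -> 16  [called from scan_readings, line 5]
  scan_readings(7, 0) -> 16  [called from weigh_samples, line 21]
  weigh_samples([9, 12, 7, 11, 11]) -> 16  [called from main, line 27]
Log origin:
  1: emitted by main (line 26)
  2: emitted by weigh_samples (line 17)
  3: emitted by fold_scores (line 8)
  4: emitted by fold_scores (line 13)
  5: emitted by weigh_samples (line 20)
  6-9: emitted by scan_readings (line 4)
  10: emitted by main (line 28)
A correct fix: line 29: replace `mid` with `count`.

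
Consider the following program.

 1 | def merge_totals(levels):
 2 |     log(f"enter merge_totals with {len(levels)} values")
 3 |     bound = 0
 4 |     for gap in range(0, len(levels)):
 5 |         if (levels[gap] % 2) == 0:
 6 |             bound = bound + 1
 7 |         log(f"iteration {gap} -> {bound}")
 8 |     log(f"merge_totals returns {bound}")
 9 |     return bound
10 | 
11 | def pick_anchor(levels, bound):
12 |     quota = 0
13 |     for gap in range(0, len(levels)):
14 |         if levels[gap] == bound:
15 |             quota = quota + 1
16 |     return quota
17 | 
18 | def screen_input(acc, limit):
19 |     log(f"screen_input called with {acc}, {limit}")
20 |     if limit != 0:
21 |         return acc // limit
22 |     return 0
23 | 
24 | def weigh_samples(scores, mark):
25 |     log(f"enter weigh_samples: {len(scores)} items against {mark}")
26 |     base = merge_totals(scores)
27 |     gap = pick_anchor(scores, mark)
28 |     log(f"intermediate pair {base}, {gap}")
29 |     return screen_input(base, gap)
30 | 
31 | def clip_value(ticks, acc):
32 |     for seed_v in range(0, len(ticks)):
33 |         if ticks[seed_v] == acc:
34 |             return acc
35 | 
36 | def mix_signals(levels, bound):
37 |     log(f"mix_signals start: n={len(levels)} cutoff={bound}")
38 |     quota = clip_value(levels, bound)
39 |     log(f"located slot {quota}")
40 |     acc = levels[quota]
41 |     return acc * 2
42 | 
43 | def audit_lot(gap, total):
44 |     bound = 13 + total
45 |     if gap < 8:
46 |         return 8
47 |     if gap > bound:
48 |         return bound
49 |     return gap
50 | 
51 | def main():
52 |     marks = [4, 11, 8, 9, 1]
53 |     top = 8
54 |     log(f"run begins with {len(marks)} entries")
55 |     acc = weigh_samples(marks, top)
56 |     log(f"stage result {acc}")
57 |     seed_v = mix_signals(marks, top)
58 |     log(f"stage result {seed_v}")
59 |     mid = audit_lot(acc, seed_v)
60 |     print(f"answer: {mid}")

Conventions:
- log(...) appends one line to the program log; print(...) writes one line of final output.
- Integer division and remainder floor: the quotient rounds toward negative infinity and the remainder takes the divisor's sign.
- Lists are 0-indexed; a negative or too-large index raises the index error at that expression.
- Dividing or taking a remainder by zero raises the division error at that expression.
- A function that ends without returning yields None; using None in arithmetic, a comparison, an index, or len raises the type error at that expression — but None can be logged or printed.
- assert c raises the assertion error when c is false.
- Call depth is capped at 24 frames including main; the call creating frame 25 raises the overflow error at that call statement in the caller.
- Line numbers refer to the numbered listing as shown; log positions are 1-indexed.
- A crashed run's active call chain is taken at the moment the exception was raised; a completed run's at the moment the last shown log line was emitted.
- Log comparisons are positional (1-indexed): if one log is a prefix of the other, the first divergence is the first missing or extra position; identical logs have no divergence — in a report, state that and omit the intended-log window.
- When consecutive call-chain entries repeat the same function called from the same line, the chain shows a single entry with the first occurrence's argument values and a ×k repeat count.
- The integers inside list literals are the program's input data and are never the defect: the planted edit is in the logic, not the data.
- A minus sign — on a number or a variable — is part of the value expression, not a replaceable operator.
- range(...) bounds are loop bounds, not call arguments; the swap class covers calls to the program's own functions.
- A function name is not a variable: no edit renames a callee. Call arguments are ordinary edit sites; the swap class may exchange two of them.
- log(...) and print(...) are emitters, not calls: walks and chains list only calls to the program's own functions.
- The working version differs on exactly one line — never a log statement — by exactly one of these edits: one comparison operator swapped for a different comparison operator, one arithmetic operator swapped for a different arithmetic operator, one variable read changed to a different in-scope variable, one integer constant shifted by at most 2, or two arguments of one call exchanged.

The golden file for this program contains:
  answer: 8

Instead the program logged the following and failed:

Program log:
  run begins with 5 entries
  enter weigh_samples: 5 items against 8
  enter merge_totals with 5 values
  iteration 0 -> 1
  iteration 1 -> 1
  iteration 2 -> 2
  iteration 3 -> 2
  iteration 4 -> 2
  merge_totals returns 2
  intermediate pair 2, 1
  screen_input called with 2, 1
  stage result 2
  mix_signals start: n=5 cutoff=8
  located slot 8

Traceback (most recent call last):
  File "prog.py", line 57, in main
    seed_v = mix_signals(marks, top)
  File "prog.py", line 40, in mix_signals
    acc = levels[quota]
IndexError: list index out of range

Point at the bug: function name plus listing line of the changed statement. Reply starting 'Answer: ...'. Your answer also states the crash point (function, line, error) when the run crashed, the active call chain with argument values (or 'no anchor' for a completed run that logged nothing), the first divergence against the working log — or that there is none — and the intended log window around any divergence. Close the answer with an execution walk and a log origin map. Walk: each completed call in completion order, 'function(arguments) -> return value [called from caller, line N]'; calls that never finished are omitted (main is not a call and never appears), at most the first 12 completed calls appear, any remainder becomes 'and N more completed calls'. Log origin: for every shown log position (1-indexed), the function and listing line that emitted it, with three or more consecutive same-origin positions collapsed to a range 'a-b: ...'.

Answer: the defect is in clip_value at line 34.
Key observation: The log first diverges at position 14: the faulty run prints 'located slot 8' where the working version prints 'located slot 2'.
Crash: mix_signals, line 40, IndexError.
Call chain: main -> mix_signals([4, 11, 8, 9, 1], 8) (called at line 57).
First divergence: position 14; shown 'located slot 8' vs intended 'located slot 2'.
Intended log window:
  12: stage result 2
  13: mix_signals start: n=5 cutoff=8
  14: located slot 2
  15: stage result 16
Execution walk:
  merge_totals([4, 11, 8, 9, 1]) -> 2  [called from weigh_samples, line 26]
  pick_anchor([4, 11, 8, 9, 1], 8) -> 1  [called from weigh_samples, line 27]
  screen_input(2, 1) -> 2  [called from weigh_samples, line 29]
  weigh_samples([4, 11, 8, 9, 1], 8) -> 2  [called from main, line 55]
  clip_value([4, 11, 8, 9, 1], 8) -> 8  [called from mix_signals, line 38]
Log origins:
  1: from main, line 54
  2: from weigh_samples, line 25
  3: from merge_totals, line 2
  4-8: from merge_totals, line 7
  9: from merge_totals, line 8
  10: from weigh_samples, line 28
  11: from screen_input, line 19
  12: from main, line 56
  13: from mix_signals, line 37
  14: from mix_signals, line 39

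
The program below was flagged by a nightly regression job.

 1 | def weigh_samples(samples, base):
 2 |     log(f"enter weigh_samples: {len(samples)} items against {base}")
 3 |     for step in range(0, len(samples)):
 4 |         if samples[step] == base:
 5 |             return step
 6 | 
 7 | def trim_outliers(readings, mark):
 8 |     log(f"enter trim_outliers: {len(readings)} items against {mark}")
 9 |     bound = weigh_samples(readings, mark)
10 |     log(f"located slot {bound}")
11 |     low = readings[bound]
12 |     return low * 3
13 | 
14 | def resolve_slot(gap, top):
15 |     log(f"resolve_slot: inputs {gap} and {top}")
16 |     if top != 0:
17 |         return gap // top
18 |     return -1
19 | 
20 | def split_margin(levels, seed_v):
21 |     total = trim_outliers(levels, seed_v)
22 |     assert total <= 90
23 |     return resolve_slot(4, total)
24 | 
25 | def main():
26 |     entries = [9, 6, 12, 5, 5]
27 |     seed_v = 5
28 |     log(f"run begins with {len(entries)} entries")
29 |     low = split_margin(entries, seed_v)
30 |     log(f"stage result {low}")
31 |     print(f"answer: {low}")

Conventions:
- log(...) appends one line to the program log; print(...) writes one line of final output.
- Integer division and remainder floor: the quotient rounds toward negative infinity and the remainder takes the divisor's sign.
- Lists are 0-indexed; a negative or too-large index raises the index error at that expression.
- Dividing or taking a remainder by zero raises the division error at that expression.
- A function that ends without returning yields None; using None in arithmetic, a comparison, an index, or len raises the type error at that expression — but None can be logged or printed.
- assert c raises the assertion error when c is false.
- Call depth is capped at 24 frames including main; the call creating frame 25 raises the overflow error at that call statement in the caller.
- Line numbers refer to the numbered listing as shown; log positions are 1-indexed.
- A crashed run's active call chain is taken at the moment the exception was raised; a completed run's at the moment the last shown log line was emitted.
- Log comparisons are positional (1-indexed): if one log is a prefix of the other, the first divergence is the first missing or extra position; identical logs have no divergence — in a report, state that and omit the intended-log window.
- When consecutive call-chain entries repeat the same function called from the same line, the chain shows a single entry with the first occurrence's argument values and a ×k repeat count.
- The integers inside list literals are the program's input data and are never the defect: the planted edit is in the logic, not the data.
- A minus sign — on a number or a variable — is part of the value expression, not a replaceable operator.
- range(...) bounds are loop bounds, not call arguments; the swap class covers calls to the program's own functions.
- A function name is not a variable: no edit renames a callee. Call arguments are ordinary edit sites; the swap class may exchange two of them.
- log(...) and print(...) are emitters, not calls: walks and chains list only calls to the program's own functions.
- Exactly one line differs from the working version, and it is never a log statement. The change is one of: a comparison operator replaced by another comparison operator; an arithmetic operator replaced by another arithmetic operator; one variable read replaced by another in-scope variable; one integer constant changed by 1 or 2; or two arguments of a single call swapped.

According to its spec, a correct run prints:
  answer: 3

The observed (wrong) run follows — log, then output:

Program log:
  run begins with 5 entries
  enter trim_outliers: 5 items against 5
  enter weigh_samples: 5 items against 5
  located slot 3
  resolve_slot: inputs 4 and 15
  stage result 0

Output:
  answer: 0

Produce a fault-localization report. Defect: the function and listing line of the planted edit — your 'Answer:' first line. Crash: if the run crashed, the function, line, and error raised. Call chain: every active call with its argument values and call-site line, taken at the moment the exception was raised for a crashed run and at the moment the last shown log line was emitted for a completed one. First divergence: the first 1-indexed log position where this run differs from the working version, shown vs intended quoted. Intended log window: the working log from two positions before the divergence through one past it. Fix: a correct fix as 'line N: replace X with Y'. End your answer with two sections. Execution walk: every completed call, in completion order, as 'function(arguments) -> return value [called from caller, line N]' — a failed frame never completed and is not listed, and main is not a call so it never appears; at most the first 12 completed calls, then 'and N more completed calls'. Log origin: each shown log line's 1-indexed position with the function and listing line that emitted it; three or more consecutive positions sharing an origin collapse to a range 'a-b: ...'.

Answer: the defect is in split_margin at line 23.
Core observation: Log line 5 is where behavior first shows: 'resolve_slot: inputs 4 and 15' appears instead of 'resolve_slot: inputs 15 and 4'.
Call chain: main.
First divergence: at position 5 the run shows 'resolve_slot: inputs 4 and 15' where the working version logs 'resolve_slot: inputs 15 and 4'.
Intended log window:
  3: enter weigh_samples: 5 items against 5
  4: located slot 3
  5: resolve_slot: inputs 15 and 4
  6: stage result 3
Execution walk:
  weigh_samples([9, 6, 12, 5, 5], 5) -> 3  [called from trim_outliers, line 9]
  trim_outliers([9, 6, 12, 5, 5], 5) -> 15  [called from split_margin, line 21]
  resolve_slot(4, 15) -> 0  [called from split_margin, line 23]
  split_margin([9, 6, 12, 5, 5], 5) -> 0  [called from main, line 29]
Log origins:
  1: logged in main at line 28
  2: logged in trim_outliers at line 8
  3: logged in weigh_samples at line 2
  4: logged in trim_outliers at line 10
  5: logged in resolve_slot at line 15
  6: logged in main at line 30
A correct fix: line 23: replace `resolve_slot(4, total)` with `resolve_slot(total, 4)`.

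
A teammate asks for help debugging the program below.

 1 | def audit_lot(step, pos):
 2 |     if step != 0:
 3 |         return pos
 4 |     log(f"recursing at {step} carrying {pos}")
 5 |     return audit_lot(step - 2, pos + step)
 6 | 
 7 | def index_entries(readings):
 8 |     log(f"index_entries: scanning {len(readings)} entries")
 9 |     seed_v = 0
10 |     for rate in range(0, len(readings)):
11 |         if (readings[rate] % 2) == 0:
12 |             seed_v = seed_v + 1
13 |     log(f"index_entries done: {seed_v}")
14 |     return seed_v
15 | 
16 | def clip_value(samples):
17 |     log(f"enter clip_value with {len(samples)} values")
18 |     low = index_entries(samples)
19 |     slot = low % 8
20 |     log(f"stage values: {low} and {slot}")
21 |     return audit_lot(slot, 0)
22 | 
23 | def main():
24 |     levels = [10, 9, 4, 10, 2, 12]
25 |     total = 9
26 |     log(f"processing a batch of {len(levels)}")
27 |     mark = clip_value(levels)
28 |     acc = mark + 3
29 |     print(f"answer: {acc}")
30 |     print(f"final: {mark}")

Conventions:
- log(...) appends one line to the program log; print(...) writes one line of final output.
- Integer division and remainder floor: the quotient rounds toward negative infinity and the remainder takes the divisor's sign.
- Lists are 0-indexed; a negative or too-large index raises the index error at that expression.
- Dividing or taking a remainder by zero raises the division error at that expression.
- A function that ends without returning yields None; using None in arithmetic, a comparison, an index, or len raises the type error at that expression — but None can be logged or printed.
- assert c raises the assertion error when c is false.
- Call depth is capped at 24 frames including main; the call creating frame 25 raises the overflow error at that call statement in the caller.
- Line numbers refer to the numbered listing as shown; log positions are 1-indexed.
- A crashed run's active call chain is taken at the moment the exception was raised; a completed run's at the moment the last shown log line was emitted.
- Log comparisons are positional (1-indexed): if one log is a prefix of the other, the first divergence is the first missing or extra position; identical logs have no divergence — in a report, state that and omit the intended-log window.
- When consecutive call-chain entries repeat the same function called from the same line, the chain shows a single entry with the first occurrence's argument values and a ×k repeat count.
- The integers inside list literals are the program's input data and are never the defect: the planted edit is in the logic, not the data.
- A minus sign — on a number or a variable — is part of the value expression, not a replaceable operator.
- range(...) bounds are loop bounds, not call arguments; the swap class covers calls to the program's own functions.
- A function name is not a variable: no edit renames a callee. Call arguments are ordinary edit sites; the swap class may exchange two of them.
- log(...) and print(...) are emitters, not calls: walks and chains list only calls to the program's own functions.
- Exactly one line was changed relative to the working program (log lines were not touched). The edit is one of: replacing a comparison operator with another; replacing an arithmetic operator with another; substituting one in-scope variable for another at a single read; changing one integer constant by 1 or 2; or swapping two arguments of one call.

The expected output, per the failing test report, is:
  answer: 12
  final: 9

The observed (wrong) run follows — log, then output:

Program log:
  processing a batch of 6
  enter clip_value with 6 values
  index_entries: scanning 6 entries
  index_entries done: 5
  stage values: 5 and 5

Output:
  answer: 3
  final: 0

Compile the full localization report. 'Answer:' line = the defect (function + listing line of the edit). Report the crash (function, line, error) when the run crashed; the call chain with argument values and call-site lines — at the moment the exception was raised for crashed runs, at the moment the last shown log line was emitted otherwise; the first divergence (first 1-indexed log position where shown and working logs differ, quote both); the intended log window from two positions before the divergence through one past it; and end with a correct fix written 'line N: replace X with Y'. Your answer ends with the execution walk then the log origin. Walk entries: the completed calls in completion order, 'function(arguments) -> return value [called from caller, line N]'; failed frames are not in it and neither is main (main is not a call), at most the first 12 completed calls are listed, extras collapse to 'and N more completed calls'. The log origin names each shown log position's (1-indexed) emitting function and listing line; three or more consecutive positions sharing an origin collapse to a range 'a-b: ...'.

Answer: the defect is in audit_lot at line 2.
Key observation: After 5 matching log lines the faulty run goes silent, while the working version continues with 'recursing at 5 carrying 0'.
Call chain: main -> clip_value([10, 9, 4, 10, 2, 12]) (called at line 27).
First divergence: position 6 — the faulty run's log ends after 5 lines; the working version continues with 'recursing at 5 carrying 0'.
Intended log window:
  4: index_entries done: 5
  5: stage values: 5 and 5
  6: recursing at 5 carrying 0
  7: recursing at 3 carrying 5
Execution walk:
  index_entries([10, 9, 4, 10, 2, 12]) -> 5  [called from clip_value, line 18]
  audit_lot(5, 0) -> 0  [called from clip_value, line 21]
  clip_value([10, 9, 4, 10, 2, 12]) -> 0  [called from main, line 27]
Log origins:
  1: from main, line 26
  2: from clip_value, line 17
  3: from index_entries, line 8
  4: from index_entries, line 13
  5: from clip_value, line 20
A correct fix: line 2: replace `!=` with `<=`.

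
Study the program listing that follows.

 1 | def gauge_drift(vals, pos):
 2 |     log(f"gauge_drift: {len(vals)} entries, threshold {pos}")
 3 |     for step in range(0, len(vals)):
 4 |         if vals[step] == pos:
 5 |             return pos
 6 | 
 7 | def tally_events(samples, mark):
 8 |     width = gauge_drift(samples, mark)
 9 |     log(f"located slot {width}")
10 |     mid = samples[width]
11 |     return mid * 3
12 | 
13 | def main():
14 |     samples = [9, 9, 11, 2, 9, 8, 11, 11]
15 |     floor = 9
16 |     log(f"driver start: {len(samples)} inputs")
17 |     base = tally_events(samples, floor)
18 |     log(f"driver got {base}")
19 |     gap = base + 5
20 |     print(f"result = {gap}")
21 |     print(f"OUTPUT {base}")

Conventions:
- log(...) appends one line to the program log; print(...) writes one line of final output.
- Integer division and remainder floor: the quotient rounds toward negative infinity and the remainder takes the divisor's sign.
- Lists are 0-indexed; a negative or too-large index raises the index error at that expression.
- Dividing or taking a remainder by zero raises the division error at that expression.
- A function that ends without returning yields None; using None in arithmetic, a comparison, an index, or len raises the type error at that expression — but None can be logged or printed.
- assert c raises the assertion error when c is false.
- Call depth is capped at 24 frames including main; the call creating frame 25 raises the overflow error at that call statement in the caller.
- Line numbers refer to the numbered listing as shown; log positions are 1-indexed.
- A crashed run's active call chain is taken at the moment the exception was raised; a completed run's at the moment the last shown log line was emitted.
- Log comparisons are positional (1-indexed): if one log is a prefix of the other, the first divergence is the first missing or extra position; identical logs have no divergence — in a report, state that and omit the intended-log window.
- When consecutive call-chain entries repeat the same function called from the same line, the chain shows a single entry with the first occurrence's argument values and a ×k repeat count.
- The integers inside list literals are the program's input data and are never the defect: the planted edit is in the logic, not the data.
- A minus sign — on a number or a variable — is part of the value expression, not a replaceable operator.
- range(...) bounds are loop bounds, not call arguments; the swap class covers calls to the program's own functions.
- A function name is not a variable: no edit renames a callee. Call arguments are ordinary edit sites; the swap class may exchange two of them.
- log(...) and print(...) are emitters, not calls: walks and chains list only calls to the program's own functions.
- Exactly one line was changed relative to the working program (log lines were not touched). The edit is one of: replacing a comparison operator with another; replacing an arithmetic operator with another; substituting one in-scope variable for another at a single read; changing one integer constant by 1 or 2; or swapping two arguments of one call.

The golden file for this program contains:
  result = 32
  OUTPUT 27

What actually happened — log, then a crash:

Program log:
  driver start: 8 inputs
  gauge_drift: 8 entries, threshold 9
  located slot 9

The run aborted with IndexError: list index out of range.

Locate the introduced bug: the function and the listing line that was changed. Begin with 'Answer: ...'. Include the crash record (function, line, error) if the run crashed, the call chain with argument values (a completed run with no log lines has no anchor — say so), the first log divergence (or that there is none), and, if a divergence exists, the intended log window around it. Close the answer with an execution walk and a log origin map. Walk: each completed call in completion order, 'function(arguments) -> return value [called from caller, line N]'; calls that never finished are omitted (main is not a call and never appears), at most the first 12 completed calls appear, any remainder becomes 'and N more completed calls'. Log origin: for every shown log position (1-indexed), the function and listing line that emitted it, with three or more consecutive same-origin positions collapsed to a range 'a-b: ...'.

Answer: the defect is in gauge_drift at line 5.
Key observation: Position 3 is the first bad log line: 'located slot 9' should read 'located slot 0'.
Crash: tally_events, line 10, IndexError.
Call chain: main -> tally_events([9, 9, 11, 2, 9, 8, 11, 11], 9) (called at line 17).
First divergence: at position 3 the run shows 'located slot 9' where the working version logs 'located slot 0'.
Intended log window:
  1: driver start: 8 inputs
  2: gauge_drift: 8 entries, threshold 9
  3: located slot 0
  4: driver got 27
Execution walk:
  gauge_drift([9, 9, 11, 2, 9, 8, 11, 11], 9) -> 9  [called from tally_events, line 8]
Origin of each log line:
  1: from main, line 16
  2: from gauge_drift, line 2
  3: from tally_events, line 9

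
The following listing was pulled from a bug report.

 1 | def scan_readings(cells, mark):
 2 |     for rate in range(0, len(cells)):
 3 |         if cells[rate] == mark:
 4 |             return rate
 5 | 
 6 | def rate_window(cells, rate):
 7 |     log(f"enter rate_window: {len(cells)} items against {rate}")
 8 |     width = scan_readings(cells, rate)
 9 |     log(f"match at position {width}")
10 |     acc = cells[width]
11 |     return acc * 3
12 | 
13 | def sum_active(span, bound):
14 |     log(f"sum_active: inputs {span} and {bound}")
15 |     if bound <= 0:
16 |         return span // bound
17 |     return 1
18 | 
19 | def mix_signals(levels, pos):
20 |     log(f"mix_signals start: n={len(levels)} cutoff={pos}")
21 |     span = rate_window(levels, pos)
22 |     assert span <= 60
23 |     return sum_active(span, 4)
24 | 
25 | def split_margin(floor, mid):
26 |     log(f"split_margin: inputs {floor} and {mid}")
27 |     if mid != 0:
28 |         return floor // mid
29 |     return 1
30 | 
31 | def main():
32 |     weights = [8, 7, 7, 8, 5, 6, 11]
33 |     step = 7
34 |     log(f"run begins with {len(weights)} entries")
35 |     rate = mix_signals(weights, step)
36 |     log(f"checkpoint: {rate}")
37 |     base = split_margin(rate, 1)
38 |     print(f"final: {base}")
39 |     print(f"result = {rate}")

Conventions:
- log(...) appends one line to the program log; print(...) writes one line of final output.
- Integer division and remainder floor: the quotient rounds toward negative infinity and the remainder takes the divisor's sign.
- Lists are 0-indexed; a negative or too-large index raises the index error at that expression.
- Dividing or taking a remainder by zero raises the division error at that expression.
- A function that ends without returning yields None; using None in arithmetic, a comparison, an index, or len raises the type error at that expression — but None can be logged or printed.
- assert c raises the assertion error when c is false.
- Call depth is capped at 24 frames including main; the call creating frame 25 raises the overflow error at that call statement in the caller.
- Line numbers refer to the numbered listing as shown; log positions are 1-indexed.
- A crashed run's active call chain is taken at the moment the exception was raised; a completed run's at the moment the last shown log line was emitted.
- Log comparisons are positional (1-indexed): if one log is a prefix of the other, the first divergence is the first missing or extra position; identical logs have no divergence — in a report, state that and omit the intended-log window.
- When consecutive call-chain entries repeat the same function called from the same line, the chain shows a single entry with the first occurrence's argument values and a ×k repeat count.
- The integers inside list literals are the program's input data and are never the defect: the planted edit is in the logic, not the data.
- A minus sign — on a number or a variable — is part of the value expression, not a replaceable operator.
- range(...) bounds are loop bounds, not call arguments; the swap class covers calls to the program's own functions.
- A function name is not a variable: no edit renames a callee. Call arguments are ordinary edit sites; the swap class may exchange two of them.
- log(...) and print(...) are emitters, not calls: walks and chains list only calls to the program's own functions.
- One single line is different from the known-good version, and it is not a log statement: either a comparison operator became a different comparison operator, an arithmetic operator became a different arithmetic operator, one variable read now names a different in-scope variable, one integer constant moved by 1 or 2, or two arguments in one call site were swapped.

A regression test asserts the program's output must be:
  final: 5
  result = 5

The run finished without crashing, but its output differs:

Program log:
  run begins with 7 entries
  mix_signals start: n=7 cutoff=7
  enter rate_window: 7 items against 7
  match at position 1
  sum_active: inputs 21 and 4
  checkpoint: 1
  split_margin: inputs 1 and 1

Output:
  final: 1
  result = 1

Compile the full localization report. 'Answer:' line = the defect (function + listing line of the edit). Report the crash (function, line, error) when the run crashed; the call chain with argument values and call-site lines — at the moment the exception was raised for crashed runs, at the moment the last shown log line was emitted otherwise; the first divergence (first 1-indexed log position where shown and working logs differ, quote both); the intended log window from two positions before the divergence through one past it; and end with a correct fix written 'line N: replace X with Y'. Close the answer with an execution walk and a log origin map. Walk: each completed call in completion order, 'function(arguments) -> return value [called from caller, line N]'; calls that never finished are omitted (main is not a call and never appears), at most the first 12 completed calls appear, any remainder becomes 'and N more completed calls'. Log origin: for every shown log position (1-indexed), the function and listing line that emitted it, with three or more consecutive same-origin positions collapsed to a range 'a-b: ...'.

Answer: the defect is in sum_active at line 15.
Key observation: Position 6 is the first bad log line: 'checkpoint: 1' should read 'checkpoint: 5'.
Call chain: main -> split_margin(1, 1) (called at line 37).
First divergence: at position 6 the run shows 'checkpoint: 1' where the working version logs 'checkpoint: 5'.
Intended log window:
  4: match at position 1
  5: sum_active: inputs 21 and 4
  6: checkpoint: 5
  7: split_margin: inputs 5 and 1
Execution walk:
  scan_readings([8, 7, 7, 8, 5, 6, 11], 7) -> 1  [called from rate_window, line 8]
  rate_window([8, 7, 7, 8, 5, 6, 11], 7) -> 21  [called from mix_signals, line 21]
  sum_active(21, 4) -> 1  [called from mix_signals, line 23]
  mix_signals([8, 7, 7, 8, 5, 6, 11], 7) -> 1  [called from main, line 35]
  split_margin(1, 1) -> 1  [called from main, line 37]
Log line origins:
  1 — main, line 34
  2 — mix_signals, line 20
  3 — rate_window, line 7
  4 — rate_window, line 9
  5 — sum_active, line 14
  6 — main, line 36
  7 — split_margin, line 26
A correct fix: line 15: replace `<=` with `!=`.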